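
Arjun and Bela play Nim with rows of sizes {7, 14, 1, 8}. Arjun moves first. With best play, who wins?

In binary:
  0111  (7)
  1110  (14)
  0001  (1)
  1000  (8)
  ----
  0000  (0)
The nim-sum is 0, so this is a P-position: the player to move is in a losing position under optimal play; Arjun is about to move from it and so loses — Bela wins.

Bela wins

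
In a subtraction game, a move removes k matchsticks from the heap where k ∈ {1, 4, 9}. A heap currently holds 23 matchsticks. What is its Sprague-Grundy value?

Compute g(0), g(1), … for moves {1, 4, 9}:
k:     0  1  2  3  4  5  6  7  8  9 10 11 12 13 14 15 16 17 18 19 20 21 22 23
g(k):  0  1  0  1  2  0  1  0  1  2  0  1  0  1  2  0  1  0  1  2  0  1  0  1
So g(23) = 1.

1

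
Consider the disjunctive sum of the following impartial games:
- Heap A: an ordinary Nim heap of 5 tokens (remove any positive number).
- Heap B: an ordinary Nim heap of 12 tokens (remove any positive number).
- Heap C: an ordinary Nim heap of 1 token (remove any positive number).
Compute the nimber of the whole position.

Heap A is a plain Nim heap of size 5, so its Grundy value is 5.
Heap B is a plain Nim heap of size 12, so its Grundy value is 12.
Heap C is a plain Nim heap of size 1, so its Grundy value is 1.
By the Sprague-Grundy theorem, the Grundy value of a sum of independent games is the XOR of the component values.
Combined value = 5 XOR 12 XOR 1 = 8.

8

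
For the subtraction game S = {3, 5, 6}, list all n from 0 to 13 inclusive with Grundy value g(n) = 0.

0, 1, 2, 9, 10, 11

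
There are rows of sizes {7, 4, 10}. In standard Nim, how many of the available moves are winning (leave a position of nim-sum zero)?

Compute the nim-sum pairwise:
7 ⊕ 4 = 3
3 ⊕ 10 = 9
The overall nim-sum is X = 9. A row of size p has a winning move iff p XOR X < p (reduce it to p XOR X).
  7: 7 XOR 9 = 14 ≥ 7 — no move.
  4: 4 XOR 9 = 13 ≥ 4 — no move.
  10: 10 XOR 9 = 3 < 10 — winning move (to 3).
That gives 1 winning move.

1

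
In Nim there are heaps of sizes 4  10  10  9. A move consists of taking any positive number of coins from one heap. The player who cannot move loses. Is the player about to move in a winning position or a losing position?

Winning position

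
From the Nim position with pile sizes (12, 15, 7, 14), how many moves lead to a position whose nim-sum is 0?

3

In binary:
  1100  (12)
  1111  (15)
  0111  (7)
  1110  (14)
  ----
  1010  (10)
The overall nim-sum is X = 10. A pile of size p has a winning move iff p XOR X < p (reduce it to p XOR X).
  12: 12 XOR 10 = 6 < 12 — winning move (to 6).
  15: 15 XOR 10 = 5 < 15 — winning move (to 5).
  7: 7 XOR 10 = 13 ≥ 7 — no move.
  14: 14 XOR 10 = 4 < 14 — winning move (to 4).
That gives 3 winning moves.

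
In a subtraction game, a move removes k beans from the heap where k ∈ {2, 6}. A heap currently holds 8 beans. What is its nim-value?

0

Grundy values for subtraction set {2, 6}:
g(0) = mex{} = 0
g(1) = mex{} = 0
g(2) = mex{0} = 1
g(3) = mex{0} = 1
g(4) = mex{1} = 0
g(5) = mex{1} = 0
g(6) = mex{0} = 1
g(7) = mex{0} = 1
g(8) = mex{1} = 0
So g(8) = 0.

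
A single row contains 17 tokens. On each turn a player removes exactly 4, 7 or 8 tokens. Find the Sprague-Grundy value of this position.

1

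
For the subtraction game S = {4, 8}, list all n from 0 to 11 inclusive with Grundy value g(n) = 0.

0, 1, 2, 3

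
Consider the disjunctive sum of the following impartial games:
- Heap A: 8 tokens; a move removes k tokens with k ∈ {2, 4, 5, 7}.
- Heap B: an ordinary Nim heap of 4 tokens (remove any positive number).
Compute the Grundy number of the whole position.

For heap A, compute g(0), g(1), … with moves {2, 4, 5, 7}:
k:     0  1  2  3  4  5  6  7  8
g(k):  0  0  1  1  2  2  3  3  4
So g(8) = 4.
Heap B is a plain Nim heap of size 4, so its Grundy value is 4.
By the Sprague-Grundy theorem, the Grundy value of a sum of independent games is the XOR of the component values.
Combined value = 4 XOR 4 = 0.

0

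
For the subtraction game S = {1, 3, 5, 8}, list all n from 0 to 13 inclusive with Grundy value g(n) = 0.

Build the Grundy sequence with g(k) = mex{g(k−s) : s ∈ {1, 3, 5, 8}, s ≤ k}:
k:     0  1  2  3  4  5  6  7  8  9 10 11 12 13
g(k):  0  1  0  1  0  1  0  1  2  3  2  3  2  0
The P-positions (g = 0) in 0..13 are 0, 2, 4, 6, 13.

0, 2, 4, 6, 13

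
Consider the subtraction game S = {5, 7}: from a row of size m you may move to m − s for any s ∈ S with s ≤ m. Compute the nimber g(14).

0

Build the Grundy sequence with g(k) = mex{g(k−s) : s ∈ {5, 7}, s ≤ k}:
g(0) = mex{} = 0
g(1) = mex{} = 0
g(2) = mex{} = 0
g(3) = mex{} = 0
g(4) = mex{} = 0
g(5) = mex{0} = 1
g(6) = mex{0} = 1
g(7) = mex{0} = 1
g(8) = mex{0} = 1
g(9) = mex{0} = 1
g(10) = mex{0,1} = 2
g(11) = mex{0,1} = 2
g(12) = mex{1} = 0
g(13) = mex{1} = 0
g(14) = mex{1} = 0
So g(14) = 0.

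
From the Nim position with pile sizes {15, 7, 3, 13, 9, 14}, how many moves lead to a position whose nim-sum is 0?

5

Compute the nim-sum pairwise:
15 ⊕ 7 = 8
8 ⊕ 3 = 11
11 ⊕ 13 = 6
6 ⊕ 9 = 15
15 ⊕ 14 = 1
The overall nim-sum is X = 1. A pile of size p has a winning move iff p XOR X < p (reduce it to p XOR X).
  15: 15 XOR 1 = 14 < 15 — winning move (to 14).
  7: 7 XOR 1 = 6 < 7 — winning move (to 6).
  3: 3 XOR 1 = 2 < 3 — winning move (to 2).
  13: 13 XOR 1 = 12 < 13 — winning move (to 12).
  9: 9 XOR 1 = 8 < 9 — winning move (to 8).
  14: 14 XOR 1 = 15 ≥ 14 — no move.
That gives 5 winning moves.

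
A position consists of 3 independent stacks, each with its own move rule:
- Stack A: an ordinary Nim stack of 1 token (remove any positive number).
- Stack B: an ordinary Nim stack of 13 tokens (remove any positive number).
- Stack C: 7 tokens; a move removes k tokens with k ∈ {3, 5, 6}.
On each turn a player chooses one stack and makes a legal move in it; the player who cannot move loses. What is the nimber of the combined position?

Stack A is a plain Nim stack of size 1, so its Grundy value is 1.
Stack B is a plain Nim stack of size 13, so its Grundy value is 13.
For stack C, compute g(0), g(1), … with moves {3, 5, 6}:
g(0) = mex{} = 0
g(1) = mex{} = 0
g(2) = mex{} = 0
g(3) = mex{0} = 1
g(4) = mex{0} = 1
g(5) = mex{0} = 1
g(6) = mex{0,1} = 2
g(7) = mex{0,1} = 2
So g(7) = 2.
The value of a disjunctive sum is the nim-sum of the parts.
Combined value = 1 XOR 13 XOR 2 = 14.

14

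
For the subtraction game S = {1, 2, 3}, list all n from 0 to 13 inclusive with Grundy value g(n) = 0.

0, 4, 8, 12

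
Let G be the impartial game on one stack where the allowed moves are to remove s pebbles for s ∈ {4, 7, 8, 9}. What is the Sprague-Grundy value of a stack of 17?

Grundy values for subtraction set {4, 7, 8, 9}:
k:     0  1  2  3  4  5  6  7  8  9 10 11 12 13 14 15 16 17
g(k):  0  0  0  0  1  1  1  1  2  2  2  2  3  0  0  0  0  1
So g(17) = 1.

1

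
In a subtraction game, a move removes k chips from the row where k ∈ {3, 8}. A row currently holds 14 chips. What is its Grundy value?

1

Compute g(0), g(1), … for moves {3, 8}:
k:     0  1  2  3  4  5  6  7  8  9 10 11 12 13 14
g(k):  0  0  0  1  1  1  0  0  2  1  1  0  0  0  1
So g(14) = 1.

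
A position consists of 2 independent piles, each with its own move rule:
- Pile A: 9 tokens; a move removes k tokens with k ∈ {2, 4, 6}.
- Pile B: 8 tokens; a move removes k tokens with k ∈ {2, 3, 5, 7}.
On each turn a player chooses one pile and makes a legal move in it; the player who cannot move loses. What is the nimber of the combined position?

Build the Grundy sequence for pile A with g(k) = mex{g(k−s) : s ∈ {2, 4, 6}, s ≤ k}:
g(0) = mex{} = 0
g(1) = mex{} = 0
g(2) = mex{0} = 1
g(3) = mex{0} = 1
g(4) = mex{0,1} = 2
g(5) = mex{0,1} = 2
g(6) = mex{0,1,2} = 3
g(7) = mex{0,1,2} = 3
g(8) = mex{1,2,3} = 0
g(9) = mex{1,2,3} = 0
So g(9) = 0.
Grundy values for pile B (subtraction set {2, 3, 5, 7}):
k:     0  1  2  3  4  5  6  7  8
g(k):  0  0  1  1  2  2  3  3  4
So g(8) = 4.
The value of a disjunctive sum is the nim-sum of the parts.
Combined value = 0 ⊕ 4 = 4.

4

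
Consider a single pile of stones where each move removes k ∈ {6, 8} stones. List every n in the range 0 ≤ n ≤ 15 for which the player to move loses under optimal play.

0, 1, 2, 3, 4, 5, 14, 15

Build the Grundy sequence with g(k) = mex{g(k−s) : s ∈ {6, 8}, s ≤ k}:
k:     0  1  2  3  4  5  6  7  8  9 10 11 12 13 14 15
g(k):  0  0  0  0  0  0  1  1  1  1  1  1  2  2  0  0
The P-positions (g = 0) in 0..15 are 0, 1, 2, 3, 4, 5, 14, 15.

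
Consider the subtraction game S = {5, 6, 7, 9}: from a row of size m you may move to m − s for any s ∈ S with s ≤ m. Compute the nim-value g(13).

2

Build the Grundy sequence with g(k) = mex{g(k−s) : s ∈ {5, 6, 7, 9}, s ≤ k}:
g(0) = mex{} = 0
g(1) = mex{} = 0
g(2) = mex{} = 0
g(3) = mex{} = 0
g(4) = mex{} = 0
g(5) = mex{0} = 1
g(6) = mex{0} = 1
g(7) = mex{0} = 1
g(8) = mex{0} = 1
g(9) = mex{0} = 1
g(10) = mex{0,1} = 2
g(11) = mex{0,1} = 2
g(12) = mex{0,1} = 2
g(13) = mex{0,1} = 2
So g(13) = 2.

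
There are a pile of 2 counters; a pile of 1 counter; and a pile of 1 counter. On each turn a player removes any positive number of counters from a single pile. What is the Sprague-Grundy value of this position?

2

Bitwise XOR of the heap sizes:
  10  (2)
  01  (1)
  01  (1)
  --
  10  (2)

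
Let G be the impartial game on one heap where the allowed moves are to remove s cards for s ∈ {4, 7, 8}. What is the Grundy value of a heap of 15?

0

Build the Grundy sequence with g(k) = mex{g(k−s) : s ∈ {4, 7, 8}, s ≤ k}:
k:     0  1  2  3  4  5  6  7  8  9 10 11 12 13 14 15
g(k):  0  0  0  0  1  1  1  1  2  2  2  2  0  0  0  0
So g(15) = 0.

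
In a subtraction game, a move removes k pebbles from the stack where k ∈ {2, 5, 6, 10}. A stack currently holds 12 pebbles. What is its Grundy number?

0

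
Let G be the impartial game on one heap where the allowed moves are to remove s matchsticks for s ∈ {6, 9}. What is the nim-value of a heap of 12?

2

Grundy values for subtraction set {6, 9}:
g(0) = mex{} = 0
g(1) = mex{} = 0
g(2) = mex{} = 0
g(3) = mex{} = 0
g(4) = mex{} = 0
g(5) = mex{} = 0
g(6) = mex{0} = 1
g(7) = mex{0} = 1
g(8) = mex{0} = 1
g(9) = mex{0} = 1
g(10) = mex{0} = 1
g(11) = mex{0} = 1
g(12) = mex{0,1} = 2
So g(12) = 2.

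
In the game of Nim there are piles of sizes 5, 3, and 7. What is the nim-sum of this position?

Compute the nim-sum pairwise:
5 XOR 3 = 6
6 XOR 7 = 1

1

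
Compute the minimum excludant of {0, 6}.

0 is in the set but 1 is not, so the mex is 1.

1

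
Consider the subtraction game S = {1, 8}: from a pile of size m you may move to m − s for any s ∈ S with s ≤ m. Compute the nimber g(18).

0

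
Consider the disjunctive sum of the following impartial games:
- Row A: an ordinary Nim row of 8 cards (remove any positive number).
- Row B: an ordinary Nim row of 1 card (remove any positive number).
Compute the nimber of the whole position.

Row A is a plain Nim row of size 8, so its Grundy value is 8.
Row B is a plain Nim row of size 1, so its Grundy value is 1.
By the Sprague-Grundy theorem, the Grundy value of a sum of independent games is the XOR of the component values.
Combined value = 8 XOR 1 = 9.

9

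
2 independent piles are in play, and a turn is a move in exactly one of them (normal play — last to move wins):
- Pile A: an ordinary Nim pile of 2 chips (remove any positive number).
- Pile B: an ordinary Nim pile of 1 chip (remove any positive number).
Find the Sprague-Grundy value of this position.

3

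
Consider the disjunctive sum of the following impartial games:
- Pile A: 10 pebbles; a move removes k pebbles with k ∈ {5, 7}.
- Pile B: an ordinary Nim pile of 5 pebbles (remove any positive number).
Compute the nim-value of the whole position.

7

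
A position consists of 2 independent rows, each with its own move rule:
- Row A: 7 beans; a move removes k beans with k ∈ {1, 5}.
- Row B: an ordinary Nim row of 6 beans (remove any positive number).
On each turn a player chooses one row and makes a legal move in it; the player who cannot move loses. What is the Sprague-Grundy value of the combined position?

7

For row A, compute g(0), g(1), … with moves {1, 5}:
g(0) = mex{} = 0
g(1) = mex{0} = 1
g(2) = mex{1} = 0
g(3) = mex{0} = 1
g(4) = mex{1} = 0
g(5) = mex{0} = 1
g(6) = mex{1} = 0
g(7) = mex{0} = 1
So g(7) = 1.
Row B is a plain Nim row of size 6, so its Grundy value is 6.
The value of a disjunctive sum is the nim-sum of the parts.
Combined value = 1 ⊕ 6 = 7.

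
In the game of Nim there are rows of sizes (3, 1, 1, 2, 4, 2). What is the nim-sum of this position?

7

Compute the nim-sum pairwise:
3 ^ 1 = 2
2 ^ 1 = 3
3 ^ 2 = 1
1 ^ 4 = 5
5 ^ 2 = 7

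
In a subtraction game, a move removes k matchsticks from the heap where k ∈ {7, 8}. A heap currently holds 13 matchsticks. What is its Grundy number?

1

Grundy values for subtraction set {7, 8}:
g(0) = mex{} = 0
g(1) = mex{} = 0
g(2) = mex{} = 0
g(3) = mex{} = 0
g(4) = mex{} = 0
g(5) = mex{} = 0
g(6) = mex{} = 0
g(7) = mex{0} = 1
g(8) = mex{0} = 1
g(9) = mex{0} = 1
g(10) = mex{0} = 1
g(11) = mex{0} = 1
g(12) = mex{0} = 1
g(13) = mex{0} = 1
So g(13) = 1.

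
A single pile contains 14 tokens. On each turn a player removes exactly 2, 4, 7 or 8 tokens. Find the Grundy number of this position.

1

Grundy values for subtraction set {2, 4, 7, 8}:
k:     0  1  2  3  4  5  6  7  8  9 10 11 12 13 14
g(k):  0  0  1  1  2  2  0  3  1  4  2  0  0  1  1
So g(14) = 1.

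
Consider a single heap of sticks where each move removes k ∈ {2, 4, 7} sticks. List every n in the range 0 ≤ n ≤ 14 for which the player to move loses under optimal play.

0, 1, 6, 9, 12

Grundy values for subtraction set {2, 4, 7}:
k:     0  1  2  3  4  5  6  7  8  9 10 11 12 13 14
g(k):  0  0  1  1  2  2  0  3  1  0  2  1  0  2  1
The P-positions (g = 0) in 0..14 are 0, 1, 6, 9, 12.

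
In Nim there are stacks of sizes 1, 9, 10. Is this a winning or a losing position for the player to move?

Winning position

Bitwise XOR of the heap sizes:
  0001  (1)
  1001  (9)
  1010  (10)
  ----
  0010  (2)
The nim-sum is 2 ≠ 0, so this is an N-position: the player to move can win.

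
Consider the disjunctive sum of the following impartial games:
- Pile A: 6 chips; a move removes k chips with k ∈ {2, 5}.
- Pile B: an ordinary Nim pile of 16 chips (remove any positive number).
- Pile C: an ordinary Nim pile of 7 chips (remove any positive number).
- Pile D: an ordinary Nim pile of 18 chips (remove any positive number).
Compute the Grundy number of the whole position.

4

For pile A, compute g(0), g(1), … with moves {2, 5}:
k:     0  1  2  3  4  5  6
g(k):  0  0  1  1  0  2  1
So g(6) = 1.
Pile B is a plain Nim pile of size 16, so its Grundy value is 16.
Pile C is a plain Nim pile of size 7, so its Grundy value is 7.
Pile D is a plain Nim pile of size 18, so its Grundy value is 18.
The value of a disjunctive sum is the nim-sum of the parts.
Combined value = 1 ⊕ 16 ⊕ 7 ⊕ 18 = 4.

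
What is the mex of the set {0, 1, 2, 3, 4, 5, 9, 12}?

6

The values 0, 1, 2, 3, 4, 5 are all present; 6 is the first non-negative integer missing from the set.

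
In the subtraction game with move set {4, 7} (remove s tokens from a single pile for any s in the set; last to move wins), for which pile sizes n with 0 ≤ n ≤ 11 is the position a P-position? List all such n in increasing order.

0, 1, 2, 3, 11

Compute g(0), g(1), … for moves {4, 7}:
g(0) = mex{} = 0
g(1) = mex{} = 0
g(2) = mex{} = 0
g(3) = mex{} = 0
g(4) = mex{0} = 1
g(5) = mex{0} = 1
g(6) = mex{0} = 1
g(7) = mex{0} = 1
g(8) = mex{0,1} = 2
g(9) = mex{0,1} = 2
g(10) = mex{0,1} = 2
g(11) = mex{1} = 0
The P-positions (g = 0) in 0..11 are 0, 1, 2, 3, 11.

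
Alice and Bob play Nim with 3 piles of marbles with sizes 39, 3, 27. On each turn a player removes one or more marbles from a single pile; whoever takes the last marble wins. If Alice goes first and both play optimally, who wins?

Alice wins

Compute the nim-sum pairwise:
39 ^ 3 = 36
36 ^ 27 = 63
The nim-sum is 63 ≠ 0, so this is an N-position: the player to move can win; Alice has a winning move.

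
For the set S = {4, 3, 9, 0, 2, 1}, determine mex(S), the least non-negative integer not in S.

5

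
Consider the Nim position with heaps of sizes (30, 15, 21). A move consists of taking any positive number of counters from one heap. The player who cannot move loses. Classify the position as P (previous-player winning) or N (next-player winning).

N-position

Nim-sum: 30 ^ 15 ^ 21 = 4.
The nim-sum is 4 ≠ 0, so this is an N-position: the player to move can win.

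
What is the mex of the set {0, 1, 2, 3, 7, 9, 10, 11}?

4

The values 0, 1, 2, 3 are all present; 4 is the first non-negative integer missing from the set.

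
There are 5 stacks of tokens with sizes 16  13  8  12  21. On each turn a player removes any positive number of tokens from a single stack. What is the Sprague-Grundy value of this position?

12

In binary:
  10000  (16)
  01101  (13)
  01000  (8)
  01100  (12)
  10101  (21)
  -----
  01100  (12)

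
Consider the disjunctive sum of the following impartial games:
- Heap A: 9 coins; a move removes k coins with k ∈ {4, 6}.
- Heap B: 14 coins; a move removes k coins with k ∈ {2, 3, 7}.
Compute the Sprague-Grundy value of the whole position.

0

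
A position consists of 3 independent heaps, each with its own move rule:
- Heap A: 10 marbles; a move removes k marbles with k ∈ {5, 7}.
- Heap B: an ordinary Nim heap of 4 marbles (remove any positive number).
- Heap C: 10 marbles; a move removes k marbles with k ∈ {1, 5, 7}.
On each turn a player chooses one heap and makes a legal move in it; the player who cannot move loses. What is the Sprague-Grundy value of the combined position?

6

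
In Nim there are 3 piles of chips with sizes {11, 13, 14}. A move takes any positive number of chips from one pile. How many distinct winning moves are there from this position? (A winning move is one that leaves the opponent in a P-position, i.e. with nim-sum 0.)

3

Compute the nim-sum pairwise:
11 ^ 13 = 6
6 ^ 14 = 8
The overall nim-sum is X = 8. A pile of size p has a winning move iff p XOR X < p (reduce it to p XOR X).
  11: 11 XOR 8 = 3 < 11 — winning move (to 3).
  13: 13 XOR 8 = 5 < 13 — winning move (to 5).
  14: 14 XOR 8 = 6 < 14 — winning move (to 6).
That gives 3 winning moves.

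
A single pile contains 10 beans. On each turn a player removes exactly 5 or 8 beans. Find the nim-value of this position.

Build the Grundy sequence with g(k) = mex{g(k−s) : s ∈ {5, 8}, s ≤ k}:
k:     0  1  2  3  4  5  6  7  8  9 10
g(k):  0  0  0  0  0  1  1  1  1  1  2
So g(10) = 2.

2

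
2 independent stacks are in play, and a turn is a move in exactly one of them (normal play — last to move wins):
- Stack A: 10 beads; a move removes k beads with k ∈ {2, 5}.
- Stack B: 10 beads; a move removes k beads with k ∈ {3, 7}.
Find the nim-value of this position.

1

Grundy values for stack A (subtraction set {2, 5}):
k:     0  1  2  3  4  5  6  7  8  9 10
g(k):  0  0  1  1  0  2  1  0  0  1  1
So g(10) = 1.
Build the Grundy sequence for stack B with g(k) = mex{g(k−s) : s ∈ {3, 7}, s ≤ k}:
k:     0  1  2  3  4  5  6  7  8  9 10
g(k):  0  0  0  1  1  1  0  2  2  1  0
So g(10) = 0.
The value of a disjunctive sum is the nim-sum of the parts.
Combined value = 1 ⊕ 0 = 1.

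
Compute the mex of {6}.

0 is not in the set, so the mex is 0.

0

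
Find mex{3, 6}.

0

0 is not in the set, so the mex is 0.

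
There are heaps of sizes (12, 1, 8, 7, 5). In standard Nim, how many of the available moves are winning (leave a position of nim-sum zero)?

3

Compute the nim-sum pairwise:
12 XOR 1 = 13
13 XOR 8 = 5
5 XOR 7 = 2
2 XOR 5 = 7
The overall nim-sum is X = 7. A heap of size p has a winning move iff p XOR X < p (reduce it to p XOR X).
  12: 12 XOR 7 = 11 < 12 — winning move (to 11).
  1: 1 XOR 7 = 6 ≥ 1 — no move.
  8: 8 XOR 7 = 15 ≥ 8 — no move.
  7: 7 XOR 7 = 0 < 7 — winning move (to 0).
  5: 5 XOR 7 = 2 < 5 — winning move (to 2).
That gives 3 winning moves.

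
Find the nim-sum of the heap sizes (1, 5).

4

Nim-sum: 1 XOR 5 = 4.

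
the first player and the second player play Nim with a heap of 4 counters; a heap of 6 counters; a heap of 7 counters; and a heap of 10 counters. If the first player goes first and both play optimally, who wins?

Nim-sum: 4 XOR 6 XOR 7 XOR 10 = 15.
The nim-sum is 15 ≠ 0, so this is an N-position: the player to move can win; the first player has a winning move.

the first player wins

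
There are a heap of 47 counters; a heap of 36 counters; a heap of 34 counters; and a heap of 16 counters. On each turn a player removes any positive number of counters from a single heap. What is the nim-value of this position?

Nim-sum: 47 ^ 36 ^ 34 ^ 16 = 57.

57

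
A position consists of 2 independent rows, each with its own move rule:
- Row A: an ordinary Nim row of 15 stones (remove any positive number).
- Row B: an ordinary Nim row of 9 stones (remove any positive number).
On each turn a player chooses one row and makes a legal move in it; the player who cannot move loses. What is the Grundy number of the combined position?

Row A is a plain Nim row of size 15, so its Grundy value is 15.
Row B is a plain Nim row of size 9, so its Grundy value is 9.
The value of a disjunctive sum is the nim-sum of the parts.
Combined value = 15 ⊕ 9 = 6.

6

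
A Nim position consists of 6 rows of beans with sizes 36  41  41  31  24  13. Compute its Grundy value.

46

In binary:
  100100  (36)
  101001  (41)
  101001  (41)
  011111  (31)
  011000  (24)
  001101  (13)
  ------
  101110  (46)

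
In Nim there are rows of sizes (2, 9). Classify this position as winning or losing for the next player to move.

Winning position

In binary:
  0010  (2)
  1001  (9)
  ----
  1011  (11)
The nim-sum is 11 ≠ 0, so this is an N-position: the player to move can win.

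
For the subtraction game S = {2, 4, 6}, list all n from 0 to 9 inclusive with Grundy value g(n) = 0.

0, 1, 8, 9

Grundy values for subtraction set {2, 4, 6}:
g(0) = mex{} = 0
g(1) = mex{} = 0
g(2) = mex{0} = 1
g(3) = mex{0} = 1
g(4) = mex{0,1} = 2
g(5) = mex{0,1} = 2
g(6) = mex{0,1,2} = 3
g(7) = mex{0,1,2} = 3
g(8) = mex{1,2,3} = 0
g(9) = mex{1,2,3} = 0
The P-positions (g = 0) in 0..9 are 0, 1, 8, 9.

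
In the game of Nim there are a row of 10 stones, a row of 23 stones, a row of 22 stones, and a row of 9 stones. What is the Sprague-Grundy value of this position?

2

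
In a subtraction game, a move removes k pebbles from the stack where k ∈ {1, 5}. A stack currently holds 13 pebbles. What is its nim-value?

1

Grundy values for subtraction set {1, 5}:
g(0) = mex{} = 0
g(1) = mex{0} = 1
g(2) = mex{1} = 0
g(3) = mex{0} = 1
g(4) = mex{1} = 0
g(5) = mex{0} = 1
g(6) = mex{1} = 0
g(7) = mex{0} = 1
g(8) = mex{1} = 0
g(9) = mex{0} = 1
g(10) = mex{1} = 0
g(11) = mex{0} = 1
g(12) = mex{1} = 0
g(13) = mex{0} = 1
So g(13) = 1.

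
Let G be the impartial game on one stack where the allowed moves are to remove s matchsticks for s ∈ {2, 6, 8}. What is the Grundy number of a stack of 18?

0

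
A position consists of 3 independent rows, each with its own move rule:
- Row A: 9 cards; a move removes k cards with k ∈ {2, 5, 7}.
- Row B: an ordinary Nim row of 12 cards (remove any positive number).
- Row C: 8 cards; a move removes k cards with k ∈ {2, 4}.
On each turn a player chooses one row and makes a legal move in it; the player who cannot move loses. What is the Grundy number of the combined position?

Build the Grundy sequence for row A with g(k) = mex{g(k−s) : s ∈ {2, 5, 7}, s ≤ k}:
k:     0  1  2  3  4  5  6  7  8  9
g(k):  0  0  1  1  0  2  1  3  2  2
So g(9) = 2.
Row B is a plain Nim row of size 12, so its Grundy value is 12.
Grundy values for row C (subtraction set {2, 4}):
k:     0  1  2  3  4  5  6  7  8
g(k):  0  0  1  1  2  2  0  0  1
So g(8) = 1.
By the Sprague-Grundy theorem, the Grundy value of a sum of independent games is the XOR of the component values.
Combined value = 2 XOR 12 XOR 1 = 15.

15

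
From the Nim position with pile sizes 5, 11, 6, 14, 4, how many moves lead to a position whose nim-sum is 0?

Bitwise XOR of the heap sizes:
  0101  (5)
  1011  (11)
  0110  (6)
  1110  (14)
  0100  (4)
  ----
  0010  (2)
The overall nim-sum is X = 2. A pile of size p has a winning move iff p XOR X < p (reduce it to p XOR X).
  5: 5 XOR 2 = 7 ≥ 5 — no move.
  11: 11 XOR 2 = 9 < 11 — winning move (to 9).
  6: 6 XOR 2 = 4 < 6 — winning move (to 4).
  14: 14 XOR 2 = 12 < 14 — winning move (to 12).
  4: 4 XOR 2 = 6 ≥ 4 — no move.
That gives 3 winning moves.

3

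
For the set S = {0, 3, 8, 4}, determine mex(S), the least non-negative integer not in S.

0 is in the set but 1 is not, so the mex is 1.

1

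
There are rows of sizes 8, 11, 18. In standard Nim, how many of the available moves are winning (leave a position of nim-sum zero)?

Compute the nim-sum pairwise:
8 ⊕ 11 = 3
3 ⊕ 18 = 17
The overall nim-sum is X = 17. A row of size p has a winning move iff p XOR X < p (reduce it to p XOR X).
  8: 8 XOR 17 = 25 ≥ 8 — no move.
  11: 11 XOR 17 = 26 ≥ 11 — no move.
  18: 18 XOR 17 = 3 < 18 — winning move (to 3).
That gives 1 winning move.

1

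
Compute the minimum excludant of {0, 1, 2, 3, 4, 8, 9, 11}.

5

The values 0, 1, 2, 3, 4 are all present; 5 is the first non-negative integer missing from the set.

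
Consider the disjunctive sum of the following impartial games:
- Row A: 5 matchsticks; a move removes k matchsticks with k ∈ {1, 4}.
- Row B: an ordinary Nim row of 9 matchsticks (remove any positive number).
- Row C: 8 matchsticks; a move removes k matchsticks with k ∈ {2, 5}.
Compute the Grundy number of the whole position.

9

For row A, compute g(0), g(1), … with moves {1, 4}:
k:     0  1  2  3  4  5
g(k):  0  1  0  1  2  0
So g(5) = 0.
Row B is a plain Nim row of size 9, so its Grundy value is 9.
Build the Grundy sequence for row C with g(k) = mex{g(k−s) : s ∈ {2, 5}, s ≤ k}:
k:     0  1  2  3  4  5  6  7  8
g(k):  0  0  1  1  0  2  1  0  0
So g(8) = 0.
The value of a disjunctive sum is the nim-sum of the parts.
Combined value = 0 ⊕ 9 ⊕ 0 = 9.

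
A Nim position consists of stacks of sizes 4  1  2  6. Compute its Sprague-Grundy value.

1

Nim-sum: 4 XOR 1 XOR 2 XOR 6 = 1.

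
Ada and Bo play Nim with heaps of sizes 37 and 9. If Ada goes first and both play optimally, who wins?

In binary:
  100101  (37)
  001001  (9)
  ------
  101100  (44)
The nim-sum is 44 ≠ 0, so this is an N-position: the player to move can win; Ada has a winning move.

Ada wins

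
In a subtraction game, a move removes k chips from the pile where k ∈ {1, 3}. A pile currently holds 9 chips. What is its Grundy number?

Build the Grundy sequence with g(k) = mex{g(k−s) : s ∈ {1, 3}, s ≤ k}:
g(0) = mex{} = 0
g(1) = mex{0} = 1
g(2) = mex{1} = 0
g(3) = mex{0} = 1
g(4) = mex{1} = 0
g(5) = mex{0} = 1
g(6) = mex{1} = 0
g(7) = mex{0} = 1
g(8) = mex{1} = 0
g(9) = mex{0} = 1
So g(9) = 1.

1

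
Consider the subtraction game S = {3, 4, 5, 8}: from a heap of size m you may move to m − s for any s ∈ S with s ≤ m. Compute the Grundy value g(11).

0

Compute g(0), g(1), … for moves {3, 4, 5, 8}:
k:     0  1  2  3  4  5  6  7  8  9 10 11
g(k):  0  0  0  1  1  1  2  2  2  3  3  0
So g(11) = 0.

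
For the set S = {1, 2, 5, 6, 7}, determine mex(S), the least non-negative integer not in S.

0

0 is not in the set, so the mex is 0.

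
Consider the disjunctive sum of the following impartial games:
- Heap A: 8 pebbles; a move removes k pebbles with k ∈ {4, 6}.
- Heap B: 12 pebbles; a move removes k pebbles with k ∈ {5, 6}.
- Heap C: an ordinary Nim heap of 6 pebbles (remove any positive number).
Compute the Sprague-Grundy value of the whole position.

Build the Grundy sequence for heap A with g(k) = mex{g(k−s) : s ∈ {4, 6}, s ≤ k}:
g(0) = mex{} = 0
g(1) = mex{} = 0
g(2) = mex{} = 0
g(3) = mex{} = 0
g(4) = mex{0} = 1
g(5) = mex{0} = 1
g(6) = mex{0} = 1
g(7) = mex{0} = 1
g(8) = mex{0,1} = 2
So g(8) = 2.
For heap B, compute g(0), g(1), … with moves {5, 6}:
k:     0  1  2  3  4  5  6  7  8  9 10 11 12
g(k):  0  0  0  0  0  1  1  1  1  1  2  0  0
So g(12) = 0.
Heap C is a plain Nim heap of size 6, so its Grundy value is 6.
By the Sprague-Grundy theorem, the Grundy value of a sum of independent games is the XOR of the component values.
Combined value = 2 ⊕ 0 ⊕ 6 = 4.

4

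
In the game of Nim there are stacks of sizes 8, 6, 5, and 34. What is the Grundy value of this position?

Compute the nim-sum pairwise:
8 ^ 6 = 14
14 ^ 5 = 11
11 ^ 34 = 41

41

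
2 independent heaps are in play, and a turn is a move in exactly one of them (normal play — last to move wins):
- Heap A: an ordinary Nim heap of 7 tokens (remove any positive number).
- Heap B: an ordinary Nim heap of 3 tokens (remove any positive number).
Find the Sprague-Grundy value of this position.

4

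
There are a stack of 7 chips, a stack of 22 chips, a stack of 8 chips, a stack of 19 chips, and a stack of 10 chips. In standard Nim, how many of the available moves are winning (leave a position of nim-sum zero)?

Nim-sum: 7 ^ 22 ^ 8 ^ 19 ^ 10 = 0.
The nim-sum is already 0, so every move leaves a nonzero nim-sum — there are no winning moves.

0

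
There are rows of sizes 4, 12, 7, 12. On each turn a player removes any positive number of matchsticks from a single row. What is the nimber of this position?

3

Nim-sum: 4 XOR 12 XOR 7 XOR 12 = 3.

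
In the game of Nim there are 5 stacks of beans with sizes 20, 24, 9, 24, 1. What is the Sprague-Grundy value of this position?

Nim-sum: 20 XOR 24 XOR 9 XOR 24 XOR 1 = 28.

28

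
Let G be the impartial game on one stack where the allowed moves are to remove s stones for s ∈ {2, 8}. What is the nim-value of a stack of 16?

Compute g(0), g(1), … for moves {2, 8}:
k:     0  1  2  3  4  5  6  7  8  9 10 11 12 13 14 15 16
g(k):  0  0  1  1  0  0  1  1  2  2  0  0  1  1  0  0  1
So g(16) = 1.

1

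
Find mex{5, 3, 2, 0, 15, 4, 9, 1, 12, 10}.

The values 0, 1, 2, 3, 4, 5 are all present; 6 is the first non-negative integer missing from the set.

6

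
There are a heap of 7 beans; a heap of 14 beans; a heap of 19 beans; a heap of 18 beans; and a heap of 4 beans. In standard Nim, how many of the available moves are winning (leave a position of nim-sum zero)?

1

Bitwise XOR of the heap sizes:
  00111  (7)
  01110  (14)
  10011  (19)
  10010  (18)
  00100  (4)
  -----
  01100  (12)
The overall nim-sum is X = 12. A heap of size p has a winning move iff p XOR X < p (reduce it to p XOR X).
  7: 7 XOR 12 = 11 ≥ 7 — no move.
  14: 14 XOR 12 = 2 < 14 — winning move (to 2).
  19: 19 XOR 12 = 31 ≥ 19 — no move.
  18: 18 XOR 12 = 30 ≥ 18 — no move.
  4: 4 XOR 12 = 8 ≥ 4 — no move.
That gives 1 winning move.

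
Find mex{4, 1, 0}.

The values 0, 1 are all present; 2 is the first non-negative integer missing from the set.

2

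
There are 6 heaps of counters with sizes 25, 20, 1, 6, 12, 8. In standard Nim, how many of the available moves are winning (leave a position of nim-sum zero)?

3

Nim-sum: 25 ⊕ 20 ⊕ 1 ⊕ 6 ⊕ 12 ⊕ 8 = 14.
The overall nim-sum is X = 14. A heap of size p has a winning move iff p XOR X < p (reduce it to p XOR X).
  25: 25 XOR 14 = 23 < 25 — winning move (to 23).
  20: 20 XOR 14 = 26 ≥ 20 — no move.
  1: 1 XOR 14 = 15 ≥ 1 — no move.
  6: 6 XOR 14 = 8 ≥ 6 — no move.
  12: 12 XOR 14 = 2 < 12 — winning move (to 2).
  8: 8 XOR 14 = 6 < 8 — winning move (to 6).
That gives 3 winning moves.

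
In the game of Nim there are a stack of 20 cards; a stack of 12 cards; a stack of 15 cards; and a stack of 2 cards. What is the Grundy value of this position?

21

Compute the nim-sum pairwise:
20 ^ 12 = 24
24 ^ 15 = 23
23 ^ 2 = 21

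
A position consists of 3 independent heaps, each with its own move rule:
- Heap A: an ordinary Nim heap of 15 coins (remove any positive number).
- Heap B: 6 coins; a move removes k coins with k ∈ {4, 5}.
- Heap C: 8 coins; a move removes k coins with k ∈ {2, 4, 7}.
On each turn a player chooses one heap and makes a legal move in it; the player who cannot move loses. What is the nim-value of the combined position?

15

Heap A is a plain Nim heap of size 15, so its Grundy value is 15.
For heap B, compute g(0), g(1), … with moves {4, 5}:
k:     0  1  2  3  4  5  6
g(k):  0  0  0  0  1  1  1
So g(6) = 1.
For heap C, compute g(0), g(1), … with moves {2, 4, 7}:
k:     0  1  2  3  4  5  6  7  8
g(k):  0  0  1  1  2  2  0  3  1
So g(8) = 1.
The value of a disjunctive sum is the nim-sum of the parts.
Combined value = 15 XOR 1 XOR 1 = 15.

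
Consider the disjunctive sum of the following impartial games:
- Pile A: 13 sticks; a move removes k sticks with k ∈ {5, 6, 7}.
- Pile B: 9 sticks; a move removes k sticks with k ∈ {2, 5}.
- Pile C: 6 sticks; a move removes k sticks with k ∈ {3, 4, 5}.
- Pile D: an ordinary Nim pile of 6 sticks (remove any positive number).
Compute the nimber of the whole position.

Build the Grundy sequence for pile A with g(k) = mex{g(k−s) : s ∈ {5, 6, 7}, s ≤ k}:
g(0) = mex{} = 0
g(1) = mex{} = 0
g(2) = mex{} = 0
g(3) = mex{} = 0
g(4) = mex{} = 0
g(5) = mex{0} = 1
g(6) = mex{0} = 1
g(7) = mex{0} = 1
g(8) = mex{0} = 1
g(9) = mex{0} = 1
g(10) = mex{0,1} = 2
g(11) = mex{0,1} = 2
g(12) = mex{1} = 0
g(13) = mex{1} = 0
So g(13) = 0.
For pile B, compute g(0), g(1), … with moves {2, 5}:
k:     0  1  2  3  4  5  6  7  8  9
g(k):  0  0  1  1  0  2  1  0  0  1
So g(9) = 1.
Build the Grundy sequence for pile C with g(k) = mex{g(k−s) : s ∈ {3, 4, 5}, s ≤ k}:
k:     0  1  2  3  4  5  6
g(k):  0  0  0  1  1  1  2
So g(6) = 2.
Pile D is a plain Nim pile of size 6, so its Grundy value is 6.
The value of a disjunctive sum is the nim-sum of the parts.
Combined value = 0 ⊕ 1 ⊕ 2 ⊕ 6 = 5.

5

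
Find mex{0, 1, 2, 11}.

3

The values 0, 1, 2 are all present; 3 is the first non-negative integer missing from the set.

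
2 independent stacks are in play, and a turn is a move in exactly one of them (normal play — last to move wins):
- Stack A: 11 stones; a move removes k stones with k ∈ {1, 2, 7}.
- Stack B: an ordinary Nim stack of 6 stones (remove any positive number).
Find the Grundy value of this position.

4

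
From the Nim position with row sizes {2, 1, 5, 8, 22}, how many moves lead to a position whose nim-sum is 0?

1

Nim-sum: 2 ⊕ 1 ⊕ 5 ⊕ 8 ⊕ 22 = 24.
The overall nim-sum is X = 24. A row of size p has a winning move iff p XOR X < p (reduce it to p XOR X).
  2: 2 XOR 24 = 26 ≥ 2 — no move.
  1: 1 XOR 24 = 25 ≥ 1 — no move.
  5: 5 XOR 24 = 29 ≥ 5 — no move.
  8: 8 XOR 24 = 16 ≥ 8 — no move.
  22: 22 XOR 24 = 14 < 22 — winning move (to 14).
That gives 1 winning move.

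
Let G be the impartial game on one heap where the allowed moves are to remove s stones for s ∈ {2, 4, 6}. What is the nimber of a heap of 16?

Grundy values for subtraction set {2, 4, 6}:
k:     0  1  2  3  4  5  6  7  8  9 10 11 12 13 14 15 16
g(k):  0  0  1  1  2  2  3  3  0  0  1  1  2  2  3  3  0
So g(16) = 0.

0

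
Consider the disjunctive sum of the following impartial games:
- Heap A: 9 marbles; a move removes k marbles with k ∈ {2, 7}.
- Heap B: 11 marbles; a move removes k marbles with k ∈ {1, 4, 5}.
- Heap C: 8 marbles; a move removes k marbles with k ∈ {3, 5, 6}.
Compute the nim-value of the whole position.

Grundy values for heap A (subtraction set {2, 7}):
g(0) = mex{} = 0
g(1) = mex{} = 0
g(2) = mex{0} = 1
g(3) = mex{0} = 1
g(4) = mex{1} = 0
g(5) = mex{1} = 0
g(6) = mex{0} = 1
g(7) = mex{0} = 1
g(8) = mex{0,1} = 2
g(9) = mex{1} = 0
So g(9) = 0.
For heap B, compute g(0), g(1), … with moves {1, 4, 5}:
g(0) = mex{} = 0
g(1) = mex{0} = 1
g(2) = mex{1} = 0
g(3) = mex{0} = 1
g(4) = mex{0,1} = 2
g(5) = mex{0,1,2} = 3
g(6) = mex{0,1,3} = 2
g(7) = mex{0,1,2} = 3
g(8) = mex{1,2,3} = 0
g(9) = mex{0,2,3} = 1
g(10) = mex{1,2,3} = 0
g(11) = mex{0,2,3} = 1
So g(11) = 1.
Build the Grundy sequence for heap C with g(k) = mex{g(k−s) : s ∈ {3, 5, 6}, s ≤ k}:
k:     0  1  2  3  4  5  6  7  8
g(k):  0  0  0  1  1  1  2  2  2
So g(8) = 2.
By the Sprague-Grundy theorem, the Grundy value of a sum of independent games is the XOR of the component values.
Combined value = 0 ⊕ 1 ⊕ 2 = 3.

3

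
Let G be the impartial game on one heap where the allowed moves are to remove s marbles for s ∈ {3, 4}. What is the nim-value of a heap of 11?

1

Compute g(0), g(1), … for moves {3, 4}:
k:     0  1  2  3  4  5  6  7  8  9 10 11
g(k):  0  0  0  1  1  1  2  0  0  0  1  1
So g(11) = 1.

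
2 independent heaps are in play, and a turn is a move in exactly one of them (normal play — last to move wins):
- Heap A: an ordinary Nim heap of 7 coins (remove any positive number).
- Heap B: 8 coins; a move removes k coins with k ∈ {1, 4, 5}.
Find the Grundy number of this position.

Heap A is a plain Nim heap of size 7, so its Grundy value is 7.
Build the Grundy sequence for heap B with g(k) = mex{g(k−s) : s ∈ {1, 4, 5}, s ≤ k}:
k:     0  1  2  3  4  5  6  7  8
g(k):  0  1  0  1  2  3  2  3  0
So g(8) = 0.
The value of a disjunctive sum is the nim-sum of the parts.
Combined value = 7 XOR 0 = 7.

7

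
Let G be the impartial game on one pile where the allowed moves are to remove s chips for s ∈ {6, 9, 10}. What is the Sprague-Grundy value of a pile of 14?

2

Build the Grundy sequence with g(k) = mex{g(k−s) : s ∈ {6, 9, 10}, s ≤ k}:
k:     0  1  2  3  4  5  6  7  8  9 10 11 12 13 14
g(k):  0  0  0  0  0  0  1  1  1  1  1  1  2  2  2
So g(14) = 2.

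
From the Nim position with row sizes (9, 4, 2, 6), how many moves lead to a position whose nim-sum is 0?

Nim-sum: 9 ^ 4 ^ 2 ^ 6 = 9.
The overall nim-sum is X = 9. A row of size p has a winning move iff p XOR X < p (reduce it to p XOR X).
  9: 9 XOR 9 = 0 < 9 — winning move (to 0).
  4: 4 XOR 9 = 13 ≥ 4 — no move.
  2: 2 XOR 9 = 11 ≥ 2 — no move.
  6: 6 XOR 9 = 15 ≥ 6 — no move.
That gives 1 winning move.

1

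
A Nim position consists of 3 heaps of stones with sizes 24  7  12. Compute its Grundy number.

19

Compute the nim-sum pairwise:
24 ^ 7 = 31
31 ^ 12 = 19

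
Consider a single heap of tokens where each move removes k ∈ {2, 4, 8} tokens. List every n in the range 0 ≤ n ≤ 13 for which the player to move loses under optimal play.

0, 1, 6, 7, 12, 13

Compute g(0), g(1), … for moves {2, 4, 8}:
k:     0  1  2  3  4  5  6  7  8  9 10 11 12 13
g(k):  0  0  1  1  2  2  0  0  1  1  2  2  0  0
The P-positions (g = 0) in 0..13 are 0, 1, 6, 7, 12, 13.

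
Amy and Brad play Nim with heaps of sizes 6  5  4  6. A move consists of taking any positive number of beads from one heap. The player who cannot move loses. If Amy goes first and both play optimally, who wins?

Amy wins

In binary:
  110  (6)
  101  (5)
  100  (4)
  110  (6)
  ---
  001  (1)
The nim-sum is 1 ≠ 0, so this is an N-position: the player to move can win; Amy has a winning move.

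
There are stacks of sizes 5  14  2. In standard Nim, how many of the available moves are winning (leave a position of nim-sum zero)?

Compute the nim-sum pairwise:
5 ⊕ 14 = 11
11 ⊕ 2 = 9
The overall nim-sum is X = 9. A stack of size p has a winning move iff p XOR X < p (reduce it to p XOR X).
  5: 5 XOR 9 = 12 ≥ 5 — no move.
  14: 14 XOR 9 = 7 < 14 — winning move (to 7).
  2: 2 XOR 9 = 11 ≥ 2 — no move.
That gives 1 winning move.

1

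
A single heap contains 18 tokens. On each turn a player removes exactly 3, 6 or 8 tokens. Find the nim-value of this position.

Build the Grundy sequence with g(k) = mex{g(k−s) : s ∈ {3, 6, 8}, s ≤ k}:
k:     0  1  2  3  4  5  6  7  8  9 10 11 12 13 14 15 16 17 18
g(k):  0  0  0  1  1  1  2  2  2  3  3  0  0  0  1  1  1  2  2
So g(18) = 2.

2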